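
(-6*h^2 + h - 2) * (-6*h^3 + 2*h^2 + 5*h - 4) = 36*h^5 - 18*h^4 - 16*h^3 + 25*h^2 - 14*h + 8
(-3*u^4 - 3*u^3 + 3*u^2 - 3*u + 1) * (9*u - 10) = -27*u^5 + 3*u^4 + 57*u^3 - 57*u^2 + 39*u - 10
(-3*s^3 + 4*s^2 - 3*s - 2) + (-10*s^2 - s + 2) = -3*s^3 - 6*s^2 - 4*s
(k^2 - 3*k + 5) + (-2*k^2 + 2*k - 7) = -k^2 - k - 2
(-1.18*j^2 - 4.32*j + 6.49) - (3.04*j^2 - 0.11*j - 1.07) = -4.22*j^2 - 4.21*j + 7.56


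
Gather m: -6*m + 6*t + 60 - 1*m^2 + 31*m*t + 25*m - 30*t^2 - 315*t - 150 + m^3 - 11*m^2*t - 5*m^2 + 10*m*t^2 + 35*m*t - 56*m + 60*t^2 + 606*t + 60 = m^3 + m^2*(-11*t - 6) + m*(10*t^2 + 66*t - 37) + 30*t^2 + 297*t - 30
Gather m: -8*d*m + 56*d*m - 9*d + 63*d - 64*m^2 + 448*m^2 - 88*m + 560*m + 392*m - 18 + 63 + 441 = 54*d + 384*m^2 + m*(48*d + 864) + 486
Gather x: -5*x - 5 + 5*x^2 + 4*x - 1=5*x^2 - x - 6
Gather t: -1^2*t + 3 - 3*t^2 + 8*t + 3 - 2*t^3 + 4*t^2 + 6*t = -2*t^3 + t^2 + 13*t + 6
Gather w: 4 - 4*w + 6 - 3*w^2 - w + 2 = -3*w^2 - 5*w + 12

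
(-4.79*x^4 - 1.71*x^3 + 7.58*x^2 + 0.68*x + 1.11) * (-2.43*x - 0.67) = 11.6397*x^5 + 7.3646*x^4 - 17.2737*x^3 - 6.731*x^2 - 3.1529*x - 0.7437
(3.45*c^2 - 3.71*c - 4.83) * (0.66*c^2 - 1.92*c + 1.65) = 2.277*c^4 - 9.0726*c^3 + 9.6279*c^2 + 3.1521*c - 7.9695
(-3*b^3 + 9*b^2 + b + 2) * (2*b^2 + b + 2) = -6*b^5 + 15*b^4 + 5*b^3 + 23*b^2 + 4*b + 4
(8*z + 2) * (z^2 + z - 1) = 8*z^3 + 10*z^2 - 6*z - 2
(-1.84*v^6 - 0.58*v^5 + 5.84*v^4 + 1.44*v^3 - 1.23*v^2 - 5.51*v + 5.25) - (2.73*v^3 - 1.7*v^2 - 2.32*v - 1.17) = -1.84*v^6 - 0.58*v^5 + 5.84*v^4 - 1.29*v^3 + 0.47*v^2 - 3.19*v + 6.42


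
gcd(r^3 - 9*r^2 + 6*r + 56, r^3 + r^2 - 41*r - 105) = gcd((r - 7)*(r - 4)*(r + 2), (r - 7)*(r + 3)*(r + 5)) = r - 7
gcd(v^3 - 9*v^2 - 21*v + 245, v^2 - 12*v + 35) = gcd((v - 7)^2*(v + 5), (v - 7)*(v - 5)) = v - 7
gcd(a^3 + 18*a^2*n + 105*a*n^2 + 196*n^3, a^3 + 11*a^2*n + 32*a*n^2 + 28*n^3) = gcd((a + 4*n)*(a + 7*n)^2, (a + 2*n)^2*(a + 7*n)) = a + 7*n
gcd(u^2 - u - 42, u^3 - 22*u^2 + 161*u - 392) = u - 7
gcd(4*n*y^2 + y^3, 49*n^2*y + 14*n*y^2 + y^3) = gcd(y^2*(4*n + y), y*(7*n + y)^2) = y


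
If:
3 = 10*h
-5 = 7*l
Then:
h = 3/10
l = -5/7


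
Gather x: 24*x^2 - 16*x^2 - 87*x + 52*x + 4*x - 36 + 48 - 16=8*x^2 - 31*x - 4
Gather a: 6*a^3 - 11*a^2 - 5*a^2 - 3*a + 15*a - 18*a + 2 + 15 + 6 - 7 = 6*a^3 - 16*a^2 - 6*a + 16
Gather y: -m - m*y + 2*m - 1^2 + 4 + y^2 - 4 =-m*y + m + y^2 - 1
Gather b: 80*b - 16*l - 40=80*b - 16*l - 40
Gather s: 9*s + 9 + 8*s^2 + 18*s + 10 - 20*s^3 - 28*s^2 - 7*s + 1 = -20*s^3 - 20*s^2 + 20*s + 20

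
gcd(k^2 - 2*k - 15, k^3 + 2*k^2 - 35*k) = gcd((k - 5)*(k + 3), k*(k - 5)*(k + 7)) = k - 5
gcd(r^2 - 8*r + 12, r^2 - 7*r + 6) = r - 6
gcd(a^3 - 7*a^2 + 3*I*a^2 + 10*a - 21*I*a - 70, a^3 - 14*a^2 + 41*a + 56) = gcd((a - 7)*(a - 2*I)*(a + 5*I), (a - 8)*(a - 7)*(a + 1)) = a - 7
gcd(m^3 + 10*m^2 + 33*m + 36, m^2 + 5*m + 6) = m + 3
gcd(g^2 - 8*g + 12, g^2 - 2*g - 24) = g - 6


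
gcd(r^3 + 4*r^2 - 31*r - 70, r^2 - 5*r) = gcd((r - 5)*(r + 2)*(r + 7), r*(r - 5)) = r - 5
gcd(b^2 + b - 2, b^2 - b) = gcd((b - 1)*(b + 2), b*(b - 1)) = b - 1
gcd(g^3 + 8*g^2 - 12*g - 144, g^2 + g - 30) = g + 6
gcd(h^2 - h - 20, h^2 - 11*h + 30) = h - 5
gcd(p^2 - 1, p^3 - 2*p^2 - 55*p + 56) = p - 1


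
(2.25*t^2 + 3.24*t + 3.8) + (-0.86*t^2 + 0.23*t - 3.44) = 1.39*t^2 + 3.47*t + 0.36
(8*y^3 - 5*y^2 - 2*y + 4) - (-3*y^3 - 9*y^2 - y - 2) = 11*y^3 + 4*y^2 - y + 6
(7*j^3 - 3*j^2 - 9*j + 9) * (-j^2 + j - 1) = -7*j^5 + 10*j^4 - j^3 - 15*j^2 + 18*j - 9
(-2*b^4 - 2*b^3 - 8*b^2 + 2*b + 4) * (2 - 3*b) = 6*b^5 + 2*b^4 + 20*b^3 - 22*b^2 - 8*b + 8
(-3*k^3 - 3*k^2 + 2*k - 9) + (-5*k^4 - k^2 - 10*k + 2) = -5*k^4 - 3*k^3 - 4*k^2 - 8*k - 7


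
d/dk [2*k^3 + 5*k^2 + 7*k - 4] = 6*k^2 + 10*k + 7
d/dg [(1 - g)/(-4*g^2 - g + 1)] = (4*g^2 + g - (g - 1)*(8*g + 1) - 1)/(4*g^2 + g - 1)^2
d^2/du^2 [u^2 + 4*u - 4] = 2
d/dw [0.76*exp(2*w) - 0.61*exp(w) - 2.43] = (1.52*exp(w) - 0.61)*exp(w)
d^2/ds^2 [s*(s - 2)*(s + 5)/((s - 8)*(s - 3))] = 48*(5*s^3 - 42*s^2 + 102*s - 38)/(s^6 - 33*s^5 + 435*s^4 - 2915*s^3 + 10440*s^2 - 19008*s + 13824)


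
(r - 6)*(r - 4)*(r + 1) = r^3 - 9*r^2 + 14*r + 24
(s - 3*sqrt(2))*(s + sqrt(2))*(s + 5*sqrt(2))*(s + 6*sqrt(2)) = s^4 + 9*sqrt(2)*s^3 + 10*s^2 - 186*sqrt(2)*s - 360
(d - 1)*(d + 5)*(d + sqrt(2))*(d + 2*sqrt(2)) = d^4 + 4*d^3 + 3*sqrt(2)*d^3 - d^2 + 12*sqrt(2)*d^2 - 15*sqrt(2)*d + 16*d - 20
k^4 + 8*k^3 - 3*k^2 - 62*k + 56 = (k - 2)*(k - 1)*(k + 4)*(k + 7)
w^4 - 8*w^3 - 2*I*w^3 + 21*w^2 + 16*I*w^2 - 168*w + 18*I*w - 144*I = (w - 8)*(w - 6*I)*(w + I)*(w + 3*I)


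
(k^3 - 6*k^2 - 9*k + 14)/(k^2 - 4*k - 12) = (k^2 - 8*k + 7)/(k - 6)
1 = 1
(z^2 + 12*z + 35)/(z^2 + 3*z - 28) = (z + 5)/(z - 4)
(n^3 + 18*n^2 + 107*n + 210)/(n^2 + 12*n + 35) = n + 6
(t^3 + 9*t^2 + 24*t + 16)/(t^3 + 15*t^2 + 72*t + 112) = (t + 1)/(t + 7)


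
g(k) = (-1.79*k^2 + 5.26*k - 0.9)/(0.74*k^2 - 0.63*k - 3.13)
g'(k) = (0.63 - 1.48*k)*(-1.79*k^2 + 5.26*k - 0.9)/(0.74*k^2 - 0.63*k - 3.13)^2 + (5.26 - 3.58*k)/(0.74*k^2 - 0.63*k - 3.13)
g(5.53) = -1.66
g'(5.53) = -0.13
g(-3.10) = -5.80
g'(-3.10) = -2.34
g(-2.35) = -9.50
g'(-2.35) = -10.40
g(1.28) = -1.06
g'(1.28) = -0.74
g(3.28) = -1.05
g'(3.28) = -0.74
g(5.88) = -1.70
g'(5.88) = -0.11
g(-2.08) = -14.17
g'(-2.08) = -28.84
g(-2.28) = -10.31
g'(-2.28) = -12.94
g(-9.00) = -3.09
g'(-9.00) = -0.09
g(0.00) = 0.29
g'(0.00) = -1.74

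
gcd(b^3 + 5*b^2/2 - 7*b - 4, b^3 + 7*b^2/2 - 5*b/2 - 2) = b^2 + 9*b/2 + 2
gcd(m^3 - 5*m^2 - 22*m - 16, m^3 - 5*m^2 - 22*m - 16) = m^3 - 5*m^2 - 22*m - 16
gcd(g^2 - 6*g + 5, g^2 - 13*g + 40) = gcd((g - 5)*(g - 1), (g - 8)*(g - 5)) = g - 5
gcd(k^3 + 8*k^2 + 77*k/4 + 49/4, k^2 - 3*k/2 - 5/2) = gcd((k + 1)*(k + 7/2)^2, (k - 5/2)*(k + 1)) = k + 1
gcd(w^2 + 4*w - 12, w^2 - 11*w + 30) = 1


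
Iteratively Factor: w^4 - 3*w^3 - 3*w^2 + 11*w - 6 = (w - 1)*(w^3 - 2*w^2 - 5*w + 6) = (w - 1)^2*(w^2 - w - 6) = (w - 1)^2*(w + 2)*(w - 3)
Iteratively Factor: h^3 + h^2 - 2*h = (h + 2)*(h^2 - h) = (h - 1)*(h + 2)*(h)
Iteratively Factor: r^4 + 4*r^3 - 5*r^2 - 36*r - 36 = (r + 3)*(r^3 + r^2 - 8*r - 12) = (r - 3)*(r + 3)*(r^2 + 4*r + 4) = (r - 3)*(r + 2)*(r + 3)*(r + 2)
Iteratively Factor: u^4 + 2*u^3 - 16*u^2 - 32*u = (u)*(u^3 + 2*u^2 - 16*u - 32) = u*(u - 4)*(u^2 + 6*u + 8) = u*(u - 4)*(u + 2)*(u + 4)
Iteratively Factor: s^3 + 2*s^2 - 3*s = (s - 1)*(s^2 + 3*s) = (s - 1)*(s + 3)*(s)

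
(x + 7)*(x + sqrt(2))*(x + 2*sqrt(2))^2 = x^4 + 7*x^3 + 5*sqrt(2)*x^3 + 16*x^2 + 35*sqrt(2)*x^2 + 8*sqrt(2)*x + 112*x + 56*sqrt(2)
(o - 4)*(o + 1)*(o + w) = o^3 + o^2*w - 3*o^2 - 3*o*w - 4*o - 4*w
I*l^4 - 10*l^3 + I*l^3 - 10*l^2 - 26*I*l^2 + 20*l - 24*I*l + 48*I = (l + 2)*(l + 4*I)*(l + 6*I)*(I*l - I)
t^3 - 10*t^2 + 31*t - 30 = (t - 5)*(t - 3)*(t - 2)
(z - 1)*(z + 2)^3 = z^4 + 5*z^3 + 6*z^2 - 4*z - 8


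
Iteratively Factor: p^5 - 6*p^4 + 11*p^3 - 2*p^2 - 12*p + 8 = (p - 2)*(p^4 - 4*p^3 + 3*p^2 + 4*p - 4) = (p - 2)^2*(p^3 - 2*p^2 - p + 2) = (p - 2)^2*(p - 1)*(p^2 - p - 2) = (p - 2)^2*(p - 1)*(p + 1)*(p - 2)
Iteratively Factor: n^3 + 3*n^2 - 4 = (n + 2)*(n^2 + n - 2) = (n + 2)^2*(n - 1)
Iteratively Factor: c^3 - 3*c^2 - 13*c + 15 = (c - 1)*(c^2 - 2*c - 15) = (c - 1)*(c + 3)*(c - 5)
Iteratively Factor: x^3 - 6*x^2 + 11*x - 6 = (x - 2)*(x^2 - 4*x + 3) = (x - 2)*(x - 1)*(x - 3)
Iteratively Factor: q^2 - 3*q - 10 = (q - 5)*(q + 2)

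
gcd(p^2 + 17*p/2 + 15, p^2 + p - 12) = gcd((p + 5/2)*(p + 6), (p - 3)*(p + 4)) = 1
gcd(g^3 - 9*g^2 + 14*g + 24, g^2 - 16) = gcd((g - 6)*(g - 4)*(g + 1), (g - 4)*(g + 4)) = g - 4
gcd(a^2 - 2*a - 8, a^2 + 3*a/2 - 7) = 1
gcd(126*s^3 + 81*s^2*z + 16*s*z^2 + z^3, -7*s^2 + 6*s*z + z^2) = 7*s + z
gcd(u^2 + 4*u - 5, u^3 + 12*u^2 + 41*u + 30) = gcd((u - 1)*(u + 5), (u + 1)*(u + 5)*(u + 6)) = u + 5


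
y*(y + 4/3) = y^2 + 4*y/3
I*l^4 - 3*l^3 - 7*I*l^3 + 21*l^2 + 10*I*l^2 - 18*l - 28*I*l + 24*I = (l - 6)*(l - 1)*(l + 4*I)*(I*l + 1)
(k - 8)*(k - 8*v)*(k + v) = k^3 - 7*k^2*v - 8*k^2 - 8*k*v^2 + 56*k*v + 64*v^2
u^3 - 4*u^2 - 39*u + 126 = (u - 7)*(u - 3)*(u + 6)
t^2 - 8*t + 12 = (t - 6)*(t - 2)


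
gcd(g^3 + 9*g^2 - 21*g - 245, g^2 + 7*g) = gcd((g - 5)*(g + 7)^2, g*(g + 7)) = g + 7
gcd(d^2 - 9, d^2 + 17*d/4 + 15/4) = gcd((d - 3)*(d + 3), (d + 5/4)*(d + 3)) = d + 3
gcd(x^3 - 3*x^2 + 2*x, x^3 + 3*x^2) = x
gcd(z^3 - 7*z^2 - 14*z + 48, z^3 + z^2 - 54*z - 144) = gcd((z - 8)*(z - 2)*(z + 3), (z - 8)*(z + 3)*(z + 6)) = z^2 - 5*z - 24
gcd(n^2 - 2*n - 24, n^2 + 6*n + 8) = n + 4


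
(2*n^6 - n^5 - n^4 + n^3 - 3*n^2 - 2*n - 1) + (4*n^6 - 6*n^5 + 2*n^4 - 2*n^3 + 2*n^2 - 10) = 6*n^6 - 7*n^5 + n^4 - n^3 - n^2 - 2*n - 11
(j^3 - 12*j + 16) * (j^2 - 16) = j^5 - 28*j^3 + 16*j^2 + 192*j - 256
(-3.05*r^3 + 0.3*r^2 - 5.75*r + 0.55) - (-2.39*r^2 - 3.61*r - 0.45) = -3.05*r^3 + 2.69*r^2 - 2.14*r + 1.0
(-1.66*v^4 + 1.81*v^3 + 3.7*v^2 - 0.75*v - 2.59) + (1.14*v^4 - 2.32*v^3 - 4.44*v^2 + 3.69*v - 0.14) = -0.52*v^4 - 0.51*v^3 - 0.74*v^2 + 2.94*v - 2.73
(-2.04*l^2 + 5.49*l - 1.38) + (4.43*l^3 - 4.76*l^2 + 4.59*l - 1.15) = 4.43*l^3 - 6.8*l^2 + 10.08*l - 2.53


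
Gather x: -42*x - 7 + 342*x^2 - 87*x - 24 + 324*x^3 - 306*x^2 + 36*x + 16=324*x^3 + 36*x^2 - 93*x - 15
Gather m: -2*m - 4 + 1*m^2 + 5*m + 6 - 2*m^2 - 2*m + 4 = -m^2 + m + 6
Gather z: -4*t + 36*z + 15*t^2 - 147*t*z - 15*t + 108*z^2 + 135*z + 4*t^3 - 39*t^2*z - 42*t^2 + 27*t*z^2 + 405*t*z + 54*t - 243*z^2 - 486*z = 4*t^3 - 27*t^2 + 35*t + z^2*(27*t - 135) + z*(-39*t^2 + 258*t - 315)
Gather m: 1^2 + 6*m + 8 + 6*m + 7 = 12*m + 16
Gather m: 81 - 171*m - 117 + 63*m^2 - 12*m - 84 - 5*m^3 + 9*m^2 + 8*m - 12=-5*m^3 + 72*m^2 - 175*m - 132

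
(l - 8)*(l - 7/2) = l^2 - 23*l/2 + 28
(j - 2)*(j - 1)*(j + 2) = j^3 - j^2 - 4*j + 4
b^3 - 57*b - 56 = (b - 8)*(b + 1)*(b + 7)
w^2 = w^2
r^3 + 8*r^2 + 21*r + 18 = (r + 2)*(r + 3)^2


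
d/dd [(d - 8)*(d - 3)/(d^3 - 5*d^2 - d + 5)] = ((d - 8)*(d - 3)*(-3*d^2 + 10*d + 1) + (2*d - 11)*(d^3 - 5*d^2 - d + 5))/(d^3 - 5*d^2 - d + 5)^2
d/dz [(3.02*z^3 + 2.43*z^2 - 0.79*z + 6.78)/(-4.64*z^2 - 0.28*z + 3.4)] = (-14.0128*z^4 - 1.6912*z^3 + 26.458*z^2 + 79.4424*z - 0.7876)/(21.5296*z^4 + 2.5984*z^3 - 31.4736*z^2 - 1.904*z + 11.56)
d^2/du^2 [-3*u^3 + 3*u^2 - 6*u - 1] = 6 - 18*u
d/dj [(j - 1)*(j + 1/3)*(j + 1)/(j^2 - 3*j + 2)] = (j^2 - 4*j - 3)/(j^2 - 4*j + 4)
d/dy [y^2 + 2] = 2*y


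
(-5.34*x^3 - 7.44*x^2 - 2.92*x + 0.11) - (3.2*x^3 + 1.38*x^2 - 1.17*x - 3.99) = -8.54*x^3 - 8.82*x^2 - 1.75*x + 4.1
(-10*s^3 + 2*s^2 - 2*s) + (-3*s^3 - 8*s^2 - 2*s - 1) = -13*s^3 - 6*s^2 - 4*s - 1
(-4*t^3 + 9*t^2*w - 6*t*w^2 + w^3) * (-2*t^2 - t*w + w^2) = 8*t^5 - 14*t^4*w - t^3*w^2 + 13*t^2*w^3 - 7*t*w^4 + w^5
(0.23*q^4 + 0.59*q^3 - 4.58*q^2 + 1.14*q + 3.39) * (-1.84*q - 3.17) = -0.4232*q^5 - 1.8147*q^4 + 6.5569*q^3 + 12.421*q^2 - 9.8514*q - 10.7463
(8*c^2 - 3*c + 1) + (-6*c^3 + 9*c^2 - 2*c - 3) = -6*c^3 + 17*c^2 - 5*c - 2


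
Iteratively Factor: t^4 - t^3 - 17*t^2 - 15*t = (t - 5)*(t^3 + 4*t^2 + 3*t) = (t - 5)*(t + 1)*(t^2 + 3*t) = (t - 5)*(t + 1)*(t + 3)*(t)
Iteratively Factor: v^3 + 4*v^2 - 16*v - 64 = (v - 4)*(v^2 + 8*v + 16) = (v - 4)*(v + 4)*(v + 4)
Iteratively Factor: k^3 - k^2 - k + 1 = (k + 1)*(k^2 - 2*k + 1) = (k - 1)*(k + 1)*(k - 1)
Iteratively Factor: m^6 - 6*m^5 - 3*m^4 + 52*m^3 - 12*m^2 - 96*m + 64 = (m - 4)*(m^5 - 2*m^4 - 11*m^3 + 8*m^2 + 20*m - 16) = (m - 4)*(m + 2)*(m^4 - 4*m^3 - 3*m^2 + 14*m - 8) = (m - 4)^2*(m + 2)*(m^3 - 3*m + 2) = (m - 4)^2*(m + 2)^2*(m^2 - 2*m + 1) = (m - 4)^2*(m - 1)*(m + 2)^2*(m - 1)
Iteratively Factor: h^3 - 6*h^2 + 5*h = (h - 5)*(h^2 - h) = (h - 5)*(h - 1)*(h)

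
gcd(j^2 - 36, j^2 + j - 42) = j - 6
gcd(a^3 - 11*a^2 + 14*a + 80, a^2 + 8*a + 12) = a + 2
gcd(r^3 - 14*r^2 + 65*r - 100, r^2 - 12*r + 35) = r - 5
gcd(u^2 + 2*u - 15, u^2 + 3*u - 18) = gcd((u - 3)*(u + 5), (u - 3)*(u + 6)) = u - 3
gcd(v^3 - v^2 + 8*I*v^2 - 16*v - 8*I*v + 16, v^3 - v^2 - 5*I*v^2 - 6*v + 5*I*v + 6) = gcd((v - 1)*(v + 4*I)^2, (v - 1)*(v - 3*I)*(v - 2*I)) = v - 1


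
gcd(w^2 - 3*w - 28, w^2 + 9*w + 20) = w + 4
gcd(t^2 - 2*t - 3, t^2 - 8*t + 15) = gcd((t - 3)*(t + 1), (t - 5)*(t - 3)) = t - 3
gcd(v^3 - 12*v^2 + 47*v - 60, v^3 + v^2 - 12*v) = v - 3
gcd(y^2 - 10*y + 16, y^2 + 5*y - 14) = y - 2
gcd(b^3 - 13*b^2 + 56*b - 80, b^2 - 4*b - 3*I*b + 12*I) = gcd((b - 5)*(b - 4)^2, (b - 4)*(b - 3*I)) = b - 4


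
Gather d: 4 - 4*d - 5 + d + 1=-3*d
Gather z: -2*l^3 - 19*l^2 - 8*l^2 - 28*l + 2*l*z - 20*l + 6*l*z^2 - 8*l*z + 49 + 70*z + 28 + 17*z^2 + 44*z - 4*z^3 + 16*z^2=-2*l^3 - 27*l^2 - 48*l - 4*z^3 + z^2*(6*l + 33) + z*(114 - 6*l) + 77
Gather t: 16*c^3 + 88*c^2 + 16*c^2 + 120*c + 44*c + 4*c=16*c^3 + 104*c^2 + 168*c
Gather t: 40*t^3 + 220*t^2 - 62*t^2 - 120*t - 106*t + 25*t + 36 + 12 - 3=40*t^3 + 158*t^2 - 201*t + 45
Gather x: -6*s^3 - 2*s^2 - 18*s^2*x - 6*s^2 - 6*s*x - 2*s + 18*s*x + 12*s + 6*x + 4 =-6*s^3 - 8*s^2 + 10*s + x*(-18*s^2 + 12*s + 6) + 4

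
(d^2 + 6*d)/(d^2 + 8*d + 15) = d*(d + 6)/(d^2 + 8*d + 15)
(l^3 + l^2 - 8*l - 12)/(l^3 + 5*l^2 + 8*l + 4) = (l - 3)/(l + 1)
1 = 1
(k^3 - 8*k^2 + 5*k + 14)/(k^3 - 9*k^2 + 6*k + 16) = (k - 7)/(k - 8)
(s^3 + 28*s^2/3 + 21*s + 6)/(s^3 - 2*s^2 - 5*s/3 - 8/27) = 9*(s^2 + 9*s + 18)/(9*s^2 - 21*s - 8)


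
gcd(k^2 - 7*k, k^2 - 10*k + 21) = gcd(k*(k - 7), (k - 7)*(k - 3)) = k - 7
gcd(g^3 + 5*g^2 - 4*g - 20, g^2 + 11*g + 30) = g + 5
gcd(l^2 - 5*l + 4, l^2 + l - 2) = l - 1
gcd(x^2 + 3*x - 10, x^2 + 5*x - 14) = x - 2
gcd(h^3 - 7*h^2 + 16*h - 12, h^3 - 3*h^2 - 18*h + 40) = h - 2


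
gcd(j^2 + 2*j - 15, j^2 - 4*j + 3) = j - 3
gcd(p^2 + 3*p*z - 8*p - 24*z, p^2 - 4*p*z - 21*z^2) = p + 3*z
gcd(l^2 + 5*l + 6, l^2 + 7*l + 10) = l + 2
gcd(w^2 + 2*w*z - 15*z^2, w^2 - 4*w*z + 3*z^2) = -w + 3*z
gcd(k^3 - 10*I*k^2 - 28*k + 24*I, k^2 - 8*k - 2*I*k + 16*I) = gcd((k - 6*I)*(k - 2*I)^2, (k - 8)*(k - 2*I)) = k - 2*I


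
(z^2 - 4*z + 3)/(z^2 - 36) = (z^2 - 4*z + 3)/(z^2 - 36)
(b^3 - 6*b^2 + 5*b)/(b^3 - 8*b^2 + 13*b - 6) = b*(b - 5)/(b^2 - 7*b + 6)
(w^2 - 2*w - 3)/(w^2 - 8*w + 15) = (w + 1)/(w - 5)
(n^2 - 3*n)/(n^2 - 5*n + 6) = n/(n - 2)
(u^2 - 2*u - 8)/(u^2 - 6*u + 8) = (u + 2)/(u - 2)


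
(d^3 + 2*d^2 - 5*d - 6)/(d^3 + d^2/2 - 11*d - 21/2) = 2*(d - 2)/(2*d - 7)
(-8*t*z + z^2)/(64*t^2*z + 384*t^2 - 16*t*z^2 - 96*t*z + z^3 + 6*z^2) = z/(-8*t*z - 48*t + z^2 + 6*z)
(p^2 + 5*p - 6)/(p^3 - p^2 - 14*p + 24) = (p^2 + 5*p - 6)/(p^3 - p^2 - 14*p + 24)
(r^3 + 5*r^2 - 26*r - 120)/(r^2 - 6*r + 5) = (r^2 + 10*r + 24)/(r - 1)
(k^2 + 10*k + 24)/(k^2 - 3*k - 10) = (k^2 + 10*k + 24)/(k^2 - 3*k - 10)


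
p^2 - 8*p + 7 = (p - 7)*(p - 1)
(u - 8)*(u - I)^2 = u^3 - 8*u^2 - 2*I*u^2 - u + 16*I*u + 8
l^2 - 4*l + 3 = (l - 3)*(l - 1)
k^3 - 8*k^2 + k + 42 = (k - 7)*(k - 3)*(k + 2)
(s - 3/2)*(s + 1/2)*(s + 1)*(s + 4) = s^4 + 4*s^3 - 7*s^2/4 - 31*s/4 - 3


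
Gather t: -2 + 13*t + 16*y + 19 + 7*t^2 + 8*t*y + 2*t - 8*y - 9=7*t^2 + t*(8*y + 15) + 8*y + 8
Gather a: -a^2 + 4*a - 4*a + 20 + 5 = 25 - a^2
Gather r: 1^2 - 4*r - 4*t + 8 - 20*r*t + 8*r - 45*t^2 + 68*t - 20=r*(4 - 20*t) - 45*t^2 + 64*t - 11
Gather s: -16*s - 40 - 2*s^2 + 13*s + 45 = -2*s^2 - 3*s + 5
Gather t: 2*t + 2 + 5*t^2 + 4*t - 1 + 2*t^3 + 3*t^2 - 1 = 2*t^3 + 8*t^2 + 6*t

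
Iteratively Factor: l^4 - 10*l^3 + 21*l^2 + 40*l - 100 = (l - 5)*(l^3 - 5*l^2 - 4*l + 20) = (l - 5)*(l + 2)*(l^2 - 7*l + 10) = (l - 5)^2*(l + 2)*(l - 2)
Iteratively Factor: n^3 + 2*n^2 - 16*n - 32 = (n - 4)*(n^2 + 6*n + 8) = (n - 4)*(n + 2)*(n + 4)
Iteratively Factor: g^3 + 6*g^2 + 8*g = (g)*(g^2 + 6*g + 8) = g*(g + 2)*(g + 4)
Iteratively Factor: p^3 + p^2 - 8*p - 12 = (p + 2)*(p^2 - p - 6) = (p - 3)*(p + 2)*(p + 2)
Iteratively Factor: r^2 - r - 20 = (r - 5)*(r + 4)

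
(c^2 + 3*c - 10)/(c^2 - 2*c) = (c + 5)/c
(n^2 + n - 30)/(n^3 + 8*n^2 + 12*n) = (n - 5)/(n*(n + 2))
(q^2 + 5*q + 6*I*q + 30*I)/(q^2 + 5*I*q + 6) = (q + 5)/(q - I)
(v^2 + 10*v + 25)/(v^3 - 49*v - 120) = (v + 5)/(v^2 - 5*v - 24)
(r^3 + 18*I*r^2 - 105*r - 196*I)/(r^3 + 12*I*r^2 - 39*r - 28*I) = (r + 7*I)/(r + I)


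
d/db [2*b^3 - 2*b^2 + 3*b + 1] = 6*b^2 - 4*b + 3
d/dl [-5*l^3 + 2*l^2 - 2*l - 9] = -15*l^2 + 4*l - 2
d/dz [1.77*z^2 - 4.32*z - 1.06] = 3.54*z - 4.32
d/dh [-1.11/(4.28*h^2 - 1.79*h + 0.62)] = (9.5016*h - 1.9869)/(4.28*h^2 - 1.79*h + 0.62)^2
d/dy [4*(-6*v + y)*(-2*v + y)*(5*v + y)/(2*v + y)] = 4*(-116*v^3 - 12*v^2*y + 3*v*y^2 + 2*y^3)/(4*v^2 + 4*v*y + y^2)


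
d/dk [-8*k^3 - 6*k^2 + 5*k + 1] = -24*k^2 - 12*k + 5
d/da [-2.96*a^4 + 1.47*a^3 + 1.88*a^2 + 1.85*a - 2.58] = -11.84*a^3 + 4.41*a^2 + 3.76*a + 1.85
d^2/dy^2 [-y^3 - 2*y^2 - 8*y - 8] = -6*y - 4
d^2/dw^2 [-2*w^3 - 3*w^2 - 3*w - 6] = -12*w - 6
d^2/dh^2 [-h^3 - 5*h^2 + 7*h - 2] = -6*h - 10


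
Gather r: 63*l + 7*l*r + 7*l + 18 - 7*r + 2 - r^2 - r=70*l - r^2 + r*(7*l - 8) + 20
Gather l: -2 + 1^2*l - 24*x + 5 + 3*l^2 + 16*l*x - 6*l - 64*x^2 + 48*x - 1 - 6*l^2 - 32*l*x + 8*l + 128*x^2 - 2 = -3*l^2 + l*(3 - 16*x) + 64*x^2 + 24*x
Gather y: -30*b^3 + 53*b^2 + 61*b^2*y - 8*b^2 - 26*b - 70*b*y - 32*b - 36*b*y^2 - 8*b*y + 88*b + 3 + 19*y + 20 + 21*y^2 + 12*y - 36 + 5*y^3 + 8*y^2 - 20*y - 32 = -30*b^3 + 45*b^2 + 30*b + 5*y^3 + y^2*(29 - 36*b) + y*(61*b^2 - 78*b + 11) - 45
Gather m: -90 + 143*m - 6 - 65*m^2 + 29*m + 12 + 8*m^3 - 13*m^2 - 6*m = 8*m^3 - 78*m^2 + 166*m - 84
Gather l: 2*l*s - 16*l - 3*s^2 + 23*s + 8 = l*(2*s - 16) - 3*s^2 + 23*s + 8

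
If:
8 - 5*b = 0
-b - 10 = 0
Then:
No Solution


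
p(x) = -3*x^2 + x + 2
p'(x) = 1 - 6*x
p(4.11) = -44.57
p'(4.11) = -23.66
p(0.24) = 2.07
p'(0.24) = -0.44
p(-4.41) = -60.75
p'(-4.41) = 27.46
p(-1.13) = -2.96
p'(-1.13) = 7.78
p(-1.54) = -6.65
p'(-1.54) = 10.24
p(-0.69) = -0.12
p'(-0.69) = 5.14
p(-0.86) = -1.08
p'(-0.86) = 6.16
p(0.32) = 2.01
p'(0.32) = -0.92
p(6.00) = -100.00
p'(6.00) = -35.00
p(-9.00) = -250.00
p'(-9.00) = 55.00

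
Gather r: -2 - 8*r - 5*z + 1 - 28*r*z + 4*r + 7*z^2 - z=r*(-28*z - 4) + 7*z^2 - 6*z - 1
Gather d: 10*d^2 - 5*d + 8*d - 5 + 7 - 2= 10*d^2 + 3*d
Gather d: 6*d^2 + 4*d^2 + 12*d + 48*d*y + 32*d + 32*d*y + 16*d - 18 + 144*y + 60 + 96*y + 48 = 10*d^2 + d*(80*y + 60) + 240*y + 90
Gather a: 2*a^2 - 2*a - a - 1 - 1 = 2*a^2 - 3*a - 2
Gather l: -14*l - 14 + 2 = -14*l - 12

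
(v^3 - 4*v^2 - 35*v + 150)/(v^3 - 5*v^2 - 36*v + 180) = (v - 5)/(v - 6)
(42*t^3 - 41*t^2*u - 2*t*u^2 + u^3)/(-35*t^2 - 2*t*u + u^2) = (-6*t^2 + 5*t*u + u^2)/(5*t + u)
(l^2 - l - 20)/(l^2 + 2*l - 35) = (l + 4)/(l + 7)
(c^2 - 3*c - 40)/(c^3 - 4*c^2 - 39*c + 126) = (c^2 - 3*c - 40)/(c^3 - 4*c^2 - 39*c + 126)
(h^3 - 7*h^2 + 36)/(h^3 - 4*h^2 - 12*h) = (h - 3)/h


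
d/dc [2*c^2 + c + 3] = 4*c + 1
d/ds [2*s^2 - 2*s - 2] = 4*s - 2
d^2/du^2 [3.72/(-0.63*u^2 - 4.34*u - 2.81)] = (2.952936*u^2 + 20.342448*u - 3.72*(1.26*u + 4.34)*(2.52*u + 8.68) + 13.171032)/(0.63*u^2 + 4.34*u + 2.81)^3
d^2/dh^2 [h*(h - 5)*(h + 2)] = 6*h - 6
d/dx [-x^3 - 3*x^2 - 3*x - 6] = -3*x^2 - 6*x - 3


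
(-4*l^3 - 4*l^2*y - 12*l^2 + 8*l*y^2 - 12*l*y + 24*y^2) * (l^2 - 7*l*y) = -4*l^5 + 24*l^4*y - 12*l^4 + 36*l^3*y^2 + 72*l^3*y - 56*l^2*y^3 + 108*l^2*y^2 - 168*l*y^3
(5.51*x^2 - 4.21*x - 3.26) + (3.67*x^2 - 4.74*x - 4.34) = 9.18*x^2 - 8.95*x - 7.6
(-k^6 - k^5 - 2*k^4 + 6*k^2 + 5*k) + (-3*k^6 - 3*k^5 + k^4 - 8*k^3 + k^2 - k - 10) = -4*k^6 - 4*k^5 - k^4 - 8*k^3 + 7*k^2 + 4*k - 10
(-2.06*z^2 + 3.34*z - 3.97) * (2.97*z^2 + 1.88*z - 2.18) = -6.1182*z^4 + 6.047*z^3 - 1.0209*z^2 - 14.7448*z + 8.6546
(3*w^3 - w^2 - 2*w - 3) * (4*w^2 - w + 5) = 12*w^5 - 7*w^4 + 8*w^3 - 15*w^2 - 7*w - 15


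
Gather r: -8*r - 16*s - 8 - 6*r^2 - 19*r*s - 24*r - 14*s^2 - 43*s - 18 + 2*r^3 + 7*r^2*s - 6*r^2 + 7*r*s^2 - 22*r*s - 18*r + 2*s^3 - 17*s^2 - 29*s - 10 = 2*r^3 + r^2*(7*s - 12) + r*(7*s^2 - 41*s - 50) + 2*s^3 - 31*s^2 - 88*s - 36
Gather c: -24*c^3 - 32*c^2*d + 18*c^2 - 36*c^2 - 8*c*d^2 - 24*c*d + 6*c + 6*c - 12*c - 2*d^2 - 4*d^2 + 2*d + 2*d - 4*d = -24*c^3 + c^2*(-32*d - 18) + c*(-8*d^2 - 24*d) - 6*d^2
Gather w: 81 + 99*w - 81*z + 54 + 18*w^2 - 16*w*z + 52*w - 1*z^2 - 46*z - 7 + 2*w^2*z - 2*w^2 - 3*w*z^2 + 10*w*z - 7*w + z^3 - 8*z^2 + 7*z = w^2*(2*z + 16) + w*(-3*z^2 - 6*z + 144) + z^3 - 9*z^2 - 120*z + 128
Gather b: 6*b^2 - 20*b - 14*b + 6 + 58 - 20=6*b^2 - 34*b + 44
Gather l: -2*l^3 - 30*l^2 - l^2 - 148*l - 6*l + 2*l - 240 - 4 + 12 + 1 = -2*l^3 - 31*l^2 - 152*l - 231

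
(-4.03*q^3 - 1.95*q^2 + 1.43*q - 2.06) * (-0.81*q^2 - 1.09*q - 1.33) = 3.2643*q^5 + 5.9722*q^4 + 6.3271*q^3 + 2.7034*q^2 + 0.3435*q + 2.7398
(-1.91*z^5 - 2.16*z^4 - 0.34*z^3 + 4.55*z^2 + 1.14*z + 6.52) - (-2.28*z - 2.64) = -1.91*z^5 - 2.16*z^4 - 0.34*z^3 + 4.55*z^2 + 3.42*z + 9.16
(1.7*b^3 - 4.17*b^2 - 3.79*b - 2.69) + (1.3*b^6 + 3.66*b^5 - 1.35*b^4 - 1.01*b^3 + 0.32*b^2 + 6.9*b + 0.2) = 1.3*b^6 + 3.66*b^5 - 1.35*b^4 + 0.69*b^3 - 3.85*b^2 + 3.11*b - 2.49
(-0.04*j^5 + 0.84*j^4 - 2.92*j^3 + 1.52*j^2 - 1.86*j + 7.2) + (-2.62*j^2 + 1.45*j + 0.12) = -0.04*j^5 + 0.84*j^4 - 2.92*j^3 - 1.1*j^2 - 0.41*j + 7.32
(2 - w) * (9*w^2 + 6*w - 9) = -9*w^3 + 12*w^2 + 21*w - 18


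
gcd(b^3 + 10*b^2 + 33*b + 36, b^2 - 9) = b + 3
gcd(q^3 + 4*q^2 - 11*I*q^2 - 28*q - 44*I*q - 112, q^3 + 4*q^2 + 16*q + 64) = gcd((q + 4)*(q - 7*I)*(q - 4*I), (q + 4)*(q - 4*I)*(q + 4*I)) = q^2 + q*(4 - 4*I) - 16*I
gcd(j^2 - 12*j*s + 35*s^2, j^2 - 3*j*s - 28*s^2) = -j + 7*s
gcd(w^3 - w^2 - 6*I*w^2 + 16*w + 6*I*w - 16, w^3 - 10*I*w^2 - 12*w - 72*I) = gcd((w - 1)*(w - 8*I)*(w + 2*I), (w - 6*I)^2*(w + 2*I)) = w + 2*I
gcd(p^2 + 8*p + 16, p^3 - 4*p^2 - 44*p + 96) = 1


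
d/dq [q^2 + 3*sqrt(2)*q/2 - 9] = 2*q + 3*sqrt(2)/2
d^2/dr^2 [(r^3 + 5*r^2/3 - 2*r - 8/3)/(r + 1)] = 2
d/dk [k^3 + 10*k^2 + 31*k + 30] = 3*k^2 + 20*k + 31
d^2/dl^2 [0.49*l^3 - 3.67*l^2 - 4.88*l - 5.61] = 2.94*l - 7.34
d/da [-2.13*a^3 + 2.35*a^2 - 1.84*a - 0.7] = -6.39*a^2 + 4.7*a - 1.84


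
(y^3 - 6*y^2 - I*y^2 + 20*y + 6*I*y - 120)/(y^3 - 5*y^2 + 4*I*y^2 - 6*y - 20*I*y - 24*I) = (y - 5*I)/(y + 1)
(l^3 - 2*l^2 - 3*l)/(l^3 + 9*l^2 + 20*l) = (l^2 - 2*l - 3)/(l^2 + 9*l + 20)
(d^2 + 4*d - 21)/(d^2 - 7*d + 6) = (d^2 + 4*d - 21)/(d^2 - 7*d + 6)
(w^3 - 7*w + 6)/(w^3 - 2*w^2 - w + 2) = (w + 3)/(w + 1)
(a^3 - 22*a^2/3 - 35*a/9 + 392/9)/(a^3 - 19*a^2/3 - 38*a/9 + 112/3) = (a - 7)/(a - 6)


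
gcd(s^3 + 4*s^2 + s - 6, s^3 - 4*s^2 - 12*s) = s + 2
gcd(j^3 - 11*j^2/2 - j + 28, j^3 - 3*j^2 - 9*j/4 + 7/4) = j - 7/2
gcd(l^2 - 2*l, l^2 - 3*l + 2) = l - 2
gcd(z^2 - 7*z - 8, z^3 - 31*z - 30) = z + 1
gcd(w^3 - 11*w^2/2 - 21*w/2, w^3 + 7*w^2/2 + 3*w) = w^2 + 3*w/2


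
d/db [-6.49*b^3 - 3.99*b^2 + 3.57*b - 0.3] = -19.47*b^2 - 7.98*b + 3.57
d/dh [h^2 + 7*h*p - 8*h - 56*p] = 2*h + 7*p - 8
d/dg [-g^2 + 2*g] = 2 - 2*g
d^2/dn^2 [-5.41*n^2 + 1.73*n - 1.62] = -10.8200000000000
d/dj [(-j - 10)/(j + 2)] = 8/(j + 2)^2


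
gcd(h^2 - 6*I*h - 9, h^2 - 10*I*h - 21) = h - 3*I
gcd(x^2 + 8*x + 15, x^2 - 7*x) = 1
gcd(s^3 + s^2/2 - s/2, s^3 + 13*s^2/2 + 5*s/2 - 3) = s^2 + s/2 - 1/2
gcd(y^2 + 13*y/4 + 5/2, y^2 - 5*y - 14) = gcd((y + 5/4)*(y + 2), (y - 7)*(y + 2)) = y + 2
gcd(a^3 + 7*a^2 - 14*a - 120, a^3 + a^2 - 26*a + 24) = a^2 + 2*a - 24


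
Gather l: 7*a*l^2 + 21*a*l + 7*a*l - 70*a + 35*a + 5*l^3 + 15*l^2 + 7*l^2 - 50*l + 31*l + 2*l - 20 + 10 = -35*a + 5*l^3 + l^2*(7*a + 22) + l*(28*a - 17) - 10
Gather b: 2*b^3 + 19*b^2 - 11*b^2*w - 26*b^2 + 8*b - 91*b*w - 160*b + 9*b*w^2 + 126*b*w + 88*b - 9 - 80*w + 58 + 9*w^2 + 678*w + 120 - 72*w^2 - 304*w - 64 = 2*b^3 + b^2*(-11*w - 7) + b*(9*w^2 + 35*w - 64) - 63*w^2 + 294*w + 105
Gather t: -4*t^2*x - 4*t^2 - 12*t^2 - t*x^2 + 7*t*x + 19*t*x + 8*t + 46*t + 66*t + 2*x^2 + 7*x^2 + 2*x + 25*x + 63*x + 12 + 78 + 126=t^2*(-4*x - 16) + t*(-x^2 + 26*x + 120) + 9*x^2 + 90*x + 216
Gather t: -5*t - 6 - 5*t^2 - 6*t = -5*t^2 - 11*t - 6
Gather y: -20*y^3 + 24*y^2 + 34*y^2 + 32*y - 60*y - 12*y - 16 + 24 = -20*y^3 + 58*y^2 - 40*y + 8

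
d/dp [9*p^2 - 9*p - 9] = 18*p - 9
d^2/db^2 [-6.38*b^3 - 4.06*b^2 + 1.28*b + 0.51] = -38.28*b - 8.12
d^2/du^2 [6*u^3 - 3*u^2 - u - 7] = 36*u - 6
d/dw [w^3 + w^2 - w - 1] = 3*w^2 + 2*w - 1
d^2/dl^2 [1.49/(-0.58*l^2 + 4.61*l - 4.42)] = (1.002472*l^2 - 7.967924*l - 1.49*(1.16*l - 4.61)*(2.32*l - 9.22) + 7.639528)/(0.58*l^2 - 4.61*l + 4.42)^3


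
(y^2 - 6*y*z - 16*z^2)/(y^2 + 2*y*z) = (y - 8*z)/y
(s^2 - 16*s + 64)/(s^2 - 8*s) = (s - 8)/s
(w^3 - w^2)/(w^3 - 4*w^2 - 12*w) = w*(1 - w)/(-w^2 + 4*w + 12)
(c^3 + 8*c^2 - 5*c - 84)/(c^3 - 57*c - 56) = (c^2 + c - 12)/(c^2 - 7*c - 8)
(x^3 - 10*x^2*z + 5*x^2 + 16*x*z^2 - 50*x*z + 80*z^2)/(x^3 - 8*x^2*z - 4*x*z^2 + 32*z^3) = (x + 5)/(x + 2*z)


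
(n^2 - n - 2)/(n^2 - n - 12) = (-n^2 + n + 2)/(-n^2 + n + 12)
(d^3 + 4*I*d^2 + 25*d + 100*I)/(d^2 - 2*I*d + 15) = (d^2 + 9*I*d - 20)/(d + 3*I)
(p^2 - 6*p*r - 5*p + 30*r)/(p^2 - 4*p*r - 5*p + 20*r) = (p - 6*r)/(p - 4*r)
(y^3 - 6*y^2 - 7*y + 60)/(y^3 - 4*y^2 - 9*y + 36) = (y - 5)/(y - 3)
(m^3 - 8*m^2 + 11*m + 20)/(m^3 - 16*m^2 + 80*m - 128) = (m^2 - 4*m - 5)/(m^2 - 12*m + 32)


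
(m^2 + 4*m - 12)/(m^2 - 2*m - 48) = (m - 2)/(m - 8)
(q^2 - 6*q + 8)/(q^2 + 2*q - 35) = (q^2 - 6*q + 8)/(q^2 + 2*q - 35)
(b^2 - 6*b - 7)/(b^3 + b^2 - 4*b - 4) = (b - 7)/(b^2 - 4)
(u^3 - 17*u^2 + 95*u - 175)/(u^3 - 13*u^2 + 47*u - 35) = (u - 5)/(u - 1)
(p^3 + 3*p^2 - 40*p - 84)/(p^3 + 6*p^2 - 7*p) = (p^2 - 4*p - 12)/(p*(p - 1))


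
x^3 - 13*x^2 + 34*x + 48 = (x - 8)*(x - 6)*(x + 1)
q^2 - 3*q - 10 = (q - 5)*(q + 2)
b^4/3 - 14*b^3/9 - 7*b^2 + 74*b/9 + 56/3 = (b/3 + 1)*(b - 7)*(b - 2)*(b + 4/3)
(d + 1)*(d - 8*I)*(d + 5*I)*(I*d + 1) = I*d^4 + 4*d^3 + I*d^3 + 4*d^2 + 37*I*d^2 + 40*d + 37*I*d + 40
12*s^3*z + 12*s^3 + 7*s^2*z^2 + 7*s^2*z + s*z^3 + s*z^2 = (3*s + z)*(4*s + z)*(s*z + s)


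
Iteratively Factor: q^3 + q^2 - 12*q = (q)*(q^2 + q - 12) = q*(q + 4)*(q - 3)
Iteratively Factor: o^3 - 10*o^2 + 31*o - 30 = (o - 2)*(o^2 - 8*o + 15) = (o - 3)*(o - 2)*(o - 5)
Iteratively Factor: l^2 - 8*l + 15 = (l - 5)*(l - 3)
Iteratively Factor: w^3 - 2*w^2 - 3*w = (w - 3)*(w^2 + w) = w*(w - 3)*(w + 1)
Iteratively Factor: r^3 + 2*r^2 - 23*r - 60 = (r - 5)*(r^2 + 7*r + 12) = (r - 5)*(r + 4)*(r + 3)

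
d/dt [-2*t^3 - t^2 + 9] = 2*t*(-3*t - 1)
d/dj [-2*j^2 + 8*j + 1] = 8 - 4*j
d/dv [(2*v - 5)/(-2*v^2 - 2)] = (-v^2 + v*(2*v - 5) - 1)/(v^2 + 1)^2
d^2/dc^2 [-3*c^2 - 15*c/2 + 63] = -6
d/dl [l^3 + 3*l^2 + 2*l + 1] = 3*l^2 + 6*l + 2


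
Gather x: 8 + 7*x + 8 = 7*x + 16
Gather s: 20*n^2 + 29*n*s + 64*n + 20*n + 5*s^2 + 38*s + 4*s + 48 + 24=20*n^2 + 84*n + 5*s^2 + s*(29*n + 42) + 72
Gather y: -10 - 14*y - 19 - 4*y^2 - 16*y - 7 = -4*y^2 - 30*y - 36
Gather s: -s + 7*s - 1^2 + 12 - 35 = 6*s - 24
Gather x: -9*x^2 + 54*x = -9*x^2 + 54*x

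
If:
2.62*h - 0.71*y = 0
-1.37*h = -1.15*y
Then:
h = 0.00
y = 0.00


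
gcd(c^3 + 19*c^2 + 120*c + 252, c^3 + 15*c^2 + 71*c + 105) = c + 7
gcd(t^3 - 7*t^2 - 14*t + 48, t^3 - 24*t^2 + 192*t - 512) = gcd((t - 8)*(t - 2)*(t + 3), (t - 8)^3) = t - 8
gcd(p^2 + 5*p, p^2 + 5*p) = p^2 + 5*p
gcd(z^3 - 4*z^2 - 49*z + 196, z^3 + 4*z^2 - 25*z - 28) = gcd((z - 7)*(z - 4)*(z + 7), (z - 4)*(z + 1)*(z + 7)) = z^2 + 3*z - 28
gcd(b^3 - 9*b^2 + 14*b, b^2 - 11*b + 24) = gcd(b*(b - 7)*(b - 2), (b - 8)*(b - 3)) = 1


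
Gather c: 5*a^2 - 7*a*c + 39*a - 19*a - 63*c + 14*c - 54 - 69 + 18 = 5*a^2 + 20*a + c*(-7*a - 49) - 105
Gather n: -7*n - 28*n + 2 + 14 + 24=40 - 35*n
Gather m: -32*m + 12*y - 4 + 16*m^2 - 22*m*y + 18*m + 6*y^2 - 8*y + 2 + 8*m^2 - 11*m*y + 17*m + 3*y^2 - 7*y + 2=24*m^2 + m*(3 - 33*y) + 9*y^2 - 3*y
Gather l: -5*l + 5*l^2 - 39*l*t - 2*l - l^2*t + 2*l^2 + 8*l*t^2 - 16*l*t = l^2*(7 - t) + l*(8*t^2 - 55*t - 7)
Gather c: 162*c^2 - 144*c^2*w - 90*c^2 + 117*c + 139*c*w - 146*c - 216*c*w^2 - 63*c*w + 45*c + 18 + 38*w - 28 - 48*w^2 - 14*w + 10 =c^2*(72 - 144*w) + c*(-216*w^2 + 76*w + 16) - 48*w^2 + 24*w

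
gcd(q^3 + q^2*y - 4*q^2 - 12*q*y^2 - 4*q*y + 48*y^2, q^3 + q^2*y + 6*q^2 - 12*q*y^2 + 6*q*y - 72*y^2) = -q^2 - q*y + 12*y^2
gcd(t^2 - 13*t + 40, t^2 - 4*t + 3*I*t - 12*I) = 1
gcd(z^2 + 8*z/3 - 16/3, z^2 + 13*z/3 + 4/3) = z + 4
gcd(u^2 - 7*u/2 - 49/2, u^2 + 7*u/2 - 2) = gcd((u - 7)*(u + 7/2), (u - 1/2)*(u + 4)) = 1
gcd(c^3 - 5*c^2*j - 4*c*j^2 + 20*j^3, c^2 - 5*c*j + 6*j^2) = c - 2*j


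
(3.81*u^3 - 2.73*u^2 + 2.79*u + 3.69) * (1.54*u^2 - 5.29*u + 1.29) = 5.8674*u^5 - 24.3591*u^4 + 23.6532*u^3 - 12.5982*u^2 - 15.921*u + 4.7601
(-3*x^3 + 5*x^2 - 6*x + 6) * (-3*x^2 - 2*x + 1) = 9*x^5 - 9*x^4 + 5*x^3 - x^2 - 18*x + 6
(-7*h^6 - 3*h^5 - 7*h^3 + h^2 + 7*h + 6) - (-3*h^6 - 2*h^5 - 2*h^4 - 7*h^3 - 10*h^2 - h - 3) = -4*h^6 - h^5 + 2*h^4 + 11*h^2 + 8*h + 9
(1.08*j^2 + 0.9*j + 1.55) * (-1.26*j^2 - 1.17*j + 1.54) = -1.3608*j^4 - 2.3976*j^3 - 1.3428*j^2 - 0.4275*j + 2.387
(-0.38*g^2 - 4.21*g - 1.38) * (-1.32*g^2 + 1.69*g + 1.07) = 0.5016*g^4 + 4.915*g^3 - 5.6999*g^2 - 6.8369*g - 1.4766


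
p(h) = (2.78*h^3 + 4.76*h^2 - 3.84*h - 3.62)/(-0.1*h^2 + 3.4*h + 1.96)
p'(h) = (0.2*h - 3.4)*(2.78*h^3 + 4.76*h^2 - 3.84*h - 3.62)/(-0.1*h^2 + 3.4*h + 1.96)^2 + (8.34*h^2 + 9.52*h - 3.84)/(-0.1*h^2 + 3.4*h + 1.96) = (-0.278*h^4 + 18.904*h^3 + 32.1464*h^2 + 17.9352*h + 4.7816)/(0.01*h^4 - 0.68*h^3 + 11.168*h^2 + 13.328*h + 3.8416)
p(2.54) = 6.32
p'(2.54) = 5.61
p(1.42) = 1.29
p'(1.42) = 3.41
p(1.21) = 0.61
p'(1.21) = 3.03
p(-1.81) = -0.54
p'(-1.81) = -1.83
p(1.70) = 2.32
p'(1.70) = 3.94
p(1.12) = 0.35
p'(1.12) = 2.87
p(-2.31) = 0.56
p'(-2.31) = -2.57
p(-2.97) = 2.56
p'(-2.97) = -3.46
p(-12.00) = 76.56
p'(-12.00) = -12.00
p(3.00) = 9.13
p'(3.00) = 6.59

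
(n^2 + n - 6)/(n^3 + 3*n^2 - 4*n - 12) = 1/(n + 2)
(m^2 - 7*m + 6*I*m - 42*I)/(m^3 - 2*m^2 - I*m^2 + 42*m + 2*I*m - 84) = (m - 7)/(m^2 - m*(2 + 7*I) + 14*I)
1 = 1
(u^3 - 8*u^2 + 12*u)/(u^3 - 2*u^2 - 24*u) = (u - 2)/(u + 4)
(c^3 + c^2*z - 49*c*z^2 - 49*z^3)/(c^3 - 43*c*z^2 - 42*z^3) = (c + 7*z)/(c + 6*z)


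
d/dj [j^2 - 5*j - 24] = 2*j - 5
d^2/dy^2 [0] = 0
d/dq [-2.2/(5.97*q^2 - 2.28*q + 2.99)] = (26.268*q - 5.016)/(5.97*q^2 - 2.28*q + 2.99)^2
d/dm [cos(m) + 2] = -sin(m)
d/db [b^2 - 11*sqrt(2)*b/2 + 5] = 2*b - 11*sqrt(2)/2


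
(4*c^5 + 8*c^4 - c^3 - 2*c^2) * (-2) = -8*c^5 - 16*c^4 + 2*c^3 + 4*c^2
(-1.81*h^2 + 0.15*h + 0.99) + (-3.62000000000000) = -1.81*h^2 + 0.15*h - 2.63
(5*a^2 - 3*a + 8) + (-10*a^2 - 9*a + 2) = -5*a^2 - 12*a + 10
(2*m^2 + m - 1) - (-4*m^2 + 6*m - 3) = 6*m^2 - 5*m + 2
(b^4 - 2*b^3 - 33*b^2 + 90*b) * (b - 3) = b^5 - 5*b^4 - 27*b^3 + 189*b^2 - 270*b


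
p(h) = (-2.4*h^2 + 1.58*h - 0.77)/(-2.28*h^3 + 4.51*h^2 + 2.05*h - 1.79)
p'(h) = (1.58 - 4.8*h)/(-2.28*h^3 + 4.51*h^2 + 2.05*h - 1.79) + (-2.4*h^2 + 1.58*h - 0.77)*(6.84*h^2 - 9.02*h - 2.05)/(-2.28*h^3 + 4.51*h^2 + 2.05*h - 1.79)^2 = (-5.472*h^4 + 7.2048*h^3 - 17.3126*h^2 + 15.5374*h - 1.2497)/(5.1984*h^6 - 20.5656*h^5 + 10.9921*h^4 + 26.6534*h^3 - 11.9433*h^2 - 7.339*h + 3.2041)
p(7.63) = 0.17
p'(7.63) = -0.03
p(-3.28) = -0.26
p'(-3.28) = -0.08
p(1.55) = -1.10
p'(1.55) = -1.69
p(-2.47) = -0.35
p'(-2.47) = -0.15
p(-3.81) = -0.23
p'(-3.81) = -0.06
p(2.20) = -32.88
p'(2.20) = -1393.76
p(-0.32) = 0.80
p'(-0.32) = -2.27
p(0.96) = -0.63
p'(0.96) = -0.10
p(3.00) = 1.06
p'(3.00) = -1.30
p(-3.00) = -0.29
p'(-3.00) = -0.09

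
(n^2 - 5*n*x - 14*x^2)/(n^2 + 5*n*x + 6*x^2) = (n - 7*x)/(n + 3*x)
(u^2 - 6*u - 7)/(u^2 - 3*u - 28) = (u + 1)/(u + 4)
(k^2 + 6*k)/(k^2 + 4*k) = (k + 6)/(k + 4)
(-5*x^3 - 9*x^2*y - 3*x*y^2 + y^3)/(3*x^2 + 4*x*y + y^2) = (-5*x^2 - 4*x*y + y^2)/(3*x + y)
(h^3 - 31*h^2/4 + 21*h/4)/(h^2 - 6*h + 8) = h*(4*h^2 - 31*h + 21)/(4*(h^2 - 6*h + 8))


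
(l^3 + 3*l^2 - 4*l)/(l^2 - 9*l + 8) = l*(l + 4)/(l - 8)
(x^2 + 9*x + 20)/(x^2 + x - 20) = (x + 4)/(x - 4)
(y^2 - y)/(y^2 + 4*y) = (y - 1)/(y + 4)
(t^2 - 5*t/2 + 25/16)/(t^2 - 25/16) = (4*t - 5)/(4*t + 5)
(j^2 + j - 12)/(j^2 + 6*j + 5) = (j^2 + j - 12)/(j^2 + 6*j + 5)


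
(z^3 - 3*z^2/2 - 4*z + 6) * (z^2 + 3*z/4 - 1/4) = z^5 - 3*z^4/4 - 43*z^3/8 + 27*z^2/8 + 11*z/2 - 3/2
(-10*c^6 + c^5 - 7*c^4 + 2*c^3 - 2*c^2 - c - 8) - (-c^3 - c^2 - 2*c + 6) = -10*c^6 + c^5 - 7*c^4 + 3*c^3 - c^2 + c - 14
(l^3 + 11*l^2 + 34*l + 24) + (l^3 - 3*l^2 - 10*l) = 2*l^3 + 8*l^2 + 24*l + 24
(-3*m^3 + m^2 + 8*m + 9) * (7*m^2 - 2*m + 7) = -21*m^5 + 13*m^4 + 33*m^3 + 54*m^2 + 38*m + 63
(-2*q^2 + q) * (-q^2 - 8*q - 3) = 2*q^4 + 15*q^3 - 2*q^2 - 3*q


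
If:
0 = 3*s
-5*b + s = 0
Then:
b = 0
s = 0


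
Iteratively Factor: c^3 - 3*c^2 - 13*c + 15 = (c - 1)*(c^2 - 2*c - 15) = (c - 5)*(c - 1)*(c + 3)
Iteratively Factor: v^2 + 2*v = (v + 2)*(v)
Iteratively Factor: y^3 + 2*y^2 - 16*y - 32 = (y + 4)*(y^2 - 2*y - 8) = (y + 2)*(y + 4)*(y - 4)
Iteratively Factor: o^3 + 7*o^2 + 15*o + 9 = (o + 1)*(o^2 + 6*o + 9) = (o + 1)*(o + 3)*(o + 3)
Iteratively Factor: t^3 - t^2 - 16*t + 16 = (t - 4)*(t^2 + 3*t - 4) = (t - 4)*(t + 4)*(t - 1)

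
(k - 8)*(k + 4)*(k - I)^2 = k^4 - 4*k^3 - 2*I*k^3 - 33*k^2 + 8*I*k^2 + 4*k + 64*I*k + 32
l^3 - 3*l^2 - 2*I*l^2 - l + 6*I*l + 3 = (l - 3)*(l - I)^2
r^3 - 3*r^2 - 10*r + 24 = (r - 4)*(r - 2)*(r + 3)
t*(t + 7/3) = t^2 + 7*t/3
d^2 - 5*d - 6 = (d - 6)*(d + 1)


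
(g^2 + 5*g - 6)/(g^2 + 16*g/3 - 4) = 3*(g - 1)/(3*g - 2)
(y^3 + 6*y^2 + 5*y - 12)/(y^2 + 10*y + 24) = (y^2 + 2*y - 3)/(y + 6)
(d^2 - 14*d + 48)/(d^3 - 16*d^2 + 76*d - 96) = 1/(d - 2)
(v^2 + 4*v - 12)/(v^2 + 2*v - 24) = (v - 2)/(v - 4)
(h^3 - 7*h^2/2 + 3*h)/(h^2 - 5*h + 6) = h*(2*h - 3)/(2*(h - 3))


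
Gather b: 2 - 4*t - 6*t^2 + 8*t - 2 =-6*t^2 + 4*t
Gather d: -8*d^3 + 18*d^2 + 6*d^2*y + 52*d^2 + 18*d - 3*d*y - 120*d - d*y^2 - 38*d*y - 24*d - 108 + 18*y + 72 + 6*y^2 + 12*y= -8*d^3 + d^2*(6*y + 70) + d*(-y^2 - 41*y - 126) + 6*y^2 + 30*y - 36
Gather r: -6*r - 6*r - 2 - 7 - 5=-12*r - 14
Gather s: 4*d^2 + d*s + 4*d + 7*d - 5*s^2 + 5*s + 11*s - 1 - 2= 4*d^2 + 11*d - 5*s^2 + s*(d + 16) - 3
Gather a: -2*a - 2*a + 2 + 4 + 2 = 8 - 4*a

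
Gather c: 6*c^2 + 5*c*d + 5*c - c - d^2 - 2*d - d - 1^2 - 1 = 6*c^2 + c*(5*d + 4) - d^2 - 3*d - 2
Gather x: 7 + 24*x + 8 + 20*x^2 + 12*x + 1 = 20*x^2 + 36*x + 16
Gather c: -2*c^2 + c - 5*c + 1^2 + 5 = -2*c^2 - 4*c + 6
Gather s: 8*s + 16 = 8*s + 16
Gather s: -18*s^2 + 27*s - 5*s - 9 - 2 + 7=-18*s^2 + 22*s - 4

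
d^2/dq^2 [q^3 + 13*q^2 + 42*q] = 6*q + 26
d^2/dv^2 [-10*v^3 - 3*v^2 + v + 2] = -60*v - 6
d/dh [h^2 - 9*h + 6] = 2*h - 9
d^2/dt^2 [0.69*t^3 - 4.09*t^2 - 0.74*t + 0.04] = 4.14*t - 8.18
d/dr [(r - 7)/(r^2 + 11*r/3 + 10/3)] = 9*(-r^2 + 14*r + 29)/(9*r^4 + 66*r^3 + 181*r^2 + 220*r + 100)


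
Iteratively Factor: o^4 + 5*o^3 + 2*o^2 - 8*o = (o + 2)*(o^3 + 3*o^2 - 4*o) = o*(o + 2)*(o^2 + 3*o - 4) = o*(o + 2)*(o + 4)*(o - 1)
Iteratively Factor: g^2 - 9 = (g - 3)*(g + 3)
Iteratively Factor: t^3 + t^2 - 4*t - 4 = (t + 1)*(t^2 - 4) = (t + 1)*(t + 2)*(t - 2)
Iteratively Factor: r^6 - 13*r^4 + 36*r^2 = (r)*(r^5 - 13*r^3 + 36*r) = r^2*(r^4 - 13*r^2 + 36) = r^2*(r + 2)*(r^3 - 2*r^2 - 9*r + 18) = r^2*(r - 3)*(r + 2)*(r^2 + r - 6) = r^2*(r - 3)*(r - 2)*(r + 2)*(r + 3)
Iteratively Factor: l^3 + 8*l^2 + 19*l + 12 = (l + 4)*(l^2 + 4*l + 3) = (l + 1)*(l + 4)*(l + 3)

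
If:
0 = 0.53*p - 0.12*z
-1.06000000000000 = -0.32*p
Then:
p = 3.31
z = 14.63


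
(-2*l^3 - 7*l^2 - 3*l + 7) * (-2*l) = 4*l^4 + 14*l^3 + 6*l^2 - 14*l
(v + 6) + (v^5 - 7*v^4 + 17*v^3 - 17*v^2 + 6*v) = v^5 - 7*v^4 + 17*v^3 - 17*v^2 + 7*v + 6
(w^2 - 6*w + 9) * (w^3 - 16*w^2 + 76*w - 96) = w^5 - 22*w^4 + 181*w^3 - 696*w^2 + 1260*w - 864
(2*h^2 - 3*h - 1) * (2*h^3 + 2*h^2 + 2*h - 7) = 4*h^5 - 2*h^4 - 4*h^3 - 22*h^2 + 19*h + 7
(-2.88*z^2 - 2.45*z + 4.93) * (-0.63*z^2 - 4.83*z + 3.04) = 1.8144*z^4 + 15.4539*z^3 - 0.0275999999999996*z^2 - 31.2599*z + 14.9872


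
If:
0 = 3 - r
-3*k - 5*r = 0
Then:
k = -5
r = 3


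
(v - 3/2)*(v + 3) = v^2 + 3*v/2 - 9/2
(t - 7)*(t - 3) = t^2 - 10*t + 21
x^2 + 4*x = x*(x + 4)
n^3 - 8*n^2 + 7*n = n*(n - 7)*(n - 1)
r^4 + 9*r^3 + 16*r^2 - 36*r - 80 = (r - 2)*(r + 2)*(r + 4)*(r + 5)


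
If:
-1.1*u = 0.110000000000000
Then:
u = -0.10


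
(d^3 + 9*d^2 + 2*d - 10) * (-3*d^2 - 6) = -3*d^5 - 27*d^4 - 12*d^3 - 24*d^2 - 12*d + 60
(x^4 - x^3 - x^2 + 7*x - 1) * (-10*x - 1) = -10*x^5 + 9*x^4 + 11*x^3 - 69*x^2 + 3*x + 1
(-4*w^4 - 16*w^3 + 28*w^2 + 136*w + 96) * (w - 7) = -4*w^5 + 12*w^4 + 140*w^3 - 60*w^2 - 856*w - 672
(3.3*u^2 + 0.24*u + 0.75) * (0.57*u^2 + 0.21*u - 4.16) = 1.881*u^4 + 0.8298*u^3 - 13.2501*u^2 - 0.8409*u - 3.12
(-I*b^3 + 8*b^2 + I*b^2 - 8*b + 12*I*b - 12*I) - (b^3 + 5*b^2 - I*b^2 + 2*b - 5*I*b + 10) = -b^3 - I*b^3 + 3*b^2 + 2*I*b^2 - 10*b + 17*I*b - 10 - 12*I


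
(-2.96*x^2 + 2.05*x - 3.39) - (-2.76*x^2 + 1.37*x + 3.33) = -0.2*x^2 + 0.68*x - 6.72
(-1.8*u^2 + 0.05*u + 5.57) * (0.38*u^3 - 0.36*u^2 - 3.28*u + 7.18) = -0.684*u^5 + 0.667*u^4 + 8.0026*u^3 - 15.0932*u^2 - 17.9106*u + 39.9926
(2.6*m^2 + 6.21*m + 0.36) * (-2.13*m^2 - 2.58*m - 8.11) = -5.538*m^4 - 19.9353*m^3 - 37.8746*m^2 - 51.2919*m - 2.9196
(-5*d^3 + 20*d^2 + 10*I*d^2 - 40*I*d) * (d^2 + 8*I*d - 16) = -5*d^5 + 20*d^4 - 30*I*d^4 + 120*I*d^3 - 160*I*d^2 + 640*I*d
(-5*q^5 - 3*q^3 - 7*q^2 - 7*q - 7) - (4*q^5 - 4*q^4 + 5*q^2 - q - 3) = -9*q^5 + 4*q^4 - 3*q^3 - 12*q^2 - 6*q - 4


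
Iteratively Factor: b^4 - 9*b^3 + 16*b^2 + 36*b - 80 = (b + 2)*(b^3 - 11*b^2 + 38*b - 40) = (b - 5)*(b + 2)*(b^2 - 6*b + 8) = (b - 5)*(b - 4)*(b + 2)*(b - 2)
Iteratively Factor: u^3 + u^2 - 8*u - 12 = (u - 3)*(u^2 + 4*u + 4) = (u - 3)*(u + 2)*(u + 2)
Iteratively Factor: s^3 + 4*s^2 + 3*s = (s)*(s^2 + 4*s + 3) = s*(s + 1)*(s + 3)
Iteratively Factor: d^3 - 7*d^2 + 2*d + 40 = (d + 2)*(d^2 - 9*d + 20) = (d - 4)*(d + 2)*(d - 5)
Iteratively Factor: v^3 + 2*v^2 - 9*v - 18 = (v - 3)*(v^2 + 5*v + 6) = (v - 3)*(v + 2)*(v + 3)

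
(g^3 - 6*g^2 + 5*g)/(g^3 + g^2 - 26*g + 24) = g*(g - 5)/(g^2 + 2*g - 24)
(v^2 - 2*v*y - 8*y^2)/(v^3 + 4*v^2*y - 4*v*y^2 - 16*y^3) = (-v + 4*y)/(-v^2 - 2*v*y + 8*y^2)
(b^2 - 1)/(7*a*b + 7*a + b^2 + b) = (b - 1)/(7*a + b)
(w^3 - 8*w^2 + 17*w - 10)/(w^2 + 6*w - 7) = (w^2 - 7*w + 10)/(w + 7)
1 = 1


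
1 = 1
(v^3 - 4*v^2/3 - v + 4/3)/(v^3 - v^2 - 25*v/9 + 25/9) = 3*(3*v^2 - v - 4)/(9*v^2 - 25)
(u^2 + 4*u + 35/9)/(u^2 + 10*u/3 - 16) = (9*u^2 + 36*u + 35)/(3*(3*u^2 + 10*u - 48))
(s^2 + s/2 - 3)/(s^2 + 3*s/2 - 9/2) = (s + 2)/(s + 3)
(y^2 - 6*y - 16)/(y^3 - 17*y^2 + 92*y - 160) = (y + 2)/(y^2 - 9*y + 20)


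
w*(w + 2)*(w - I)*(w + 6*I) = w^4 + 2*w^3 + 5*I*w^3 + 6*w^2 + 10*I*w^2 + 12*w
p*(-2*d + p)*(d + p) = -2*d^2*p - d*p^2 + p^3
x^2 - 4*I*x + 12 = (x - 6*I)*(x + 2*I)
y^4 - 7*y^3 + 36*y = y*(y - 6)*(y - 3)*(y + 2)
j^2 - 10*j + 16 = (j - 8)*(j - 2)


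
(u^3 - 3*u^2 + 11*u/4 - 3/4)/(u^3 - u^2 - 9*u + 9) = (u^2 - 2*u + 3/4)/(u^2 - 9)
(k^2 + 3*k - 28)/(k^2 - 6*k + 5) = (k^2 + 3*k - 28)/(k^2 - 6*k + 5)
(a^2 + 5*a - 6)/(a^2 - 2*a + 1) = (a + 6)/(a - 1)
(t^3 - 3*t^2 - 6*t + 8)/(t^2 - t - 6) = (t^2 - 5*t + 4)/(t - 3)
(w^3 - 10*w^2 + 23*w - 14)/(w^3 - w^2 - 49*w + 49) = (w - 2)/(w + 7)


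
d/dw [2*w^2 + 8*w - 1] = 4*w + 8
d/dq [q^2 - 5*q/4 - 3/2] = 2*q - 5/4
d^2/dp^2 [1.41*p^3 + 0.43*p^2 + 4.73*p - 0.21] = 8.46*p + 0.86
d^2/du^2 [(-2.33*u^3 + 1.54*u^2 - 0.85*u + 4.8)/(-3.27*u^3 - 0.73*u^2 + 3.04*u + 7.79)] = (-44.058018*u^6 + 193.506174*u^5 + 16.6436459999999*u^4 - 651.997596*u^3 + 809.29884*u^2 + 207.647808*u - 370.477428)/(34.965783*u^9 + 23.417451*u^8 - 92.291499*u^7 - 293.04476*u^6 - 25.773006*u^5 + 472.418223*u^4 + 670.941965*u^3 - 83.078013*u^2 - 553.438992*u - 472.729139)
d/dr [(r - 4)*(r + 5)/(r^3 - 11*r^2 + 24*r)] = (-r^4 - 2*r^3 + 95*r^2 - 440*r + 480)/(r^2*(r^4 - 22*r^3 + 169*r^2 - 528*r + 576))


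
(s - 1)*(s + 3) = s^2 + 2*s - 3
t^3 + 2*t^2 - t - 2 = (t - 1)*(t + 1)*(t + 2)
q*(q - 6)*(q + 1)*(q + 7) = q^4 + 2*q^3 - 41*q^2 - 42*q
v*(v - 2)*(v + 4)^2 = v^4 + 6*v^3 - 32*v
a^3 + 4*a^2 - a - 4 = (a - 1)*(a + 1)*(a + 4)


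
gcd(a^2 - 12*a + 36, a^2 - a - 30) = a - 6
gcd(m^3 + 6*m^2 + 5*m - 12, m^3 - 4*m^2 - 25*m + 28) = m^2 + 3*m - 4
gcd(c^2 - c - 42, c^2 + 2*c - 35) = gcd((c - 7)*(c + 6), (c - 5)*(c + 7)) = 1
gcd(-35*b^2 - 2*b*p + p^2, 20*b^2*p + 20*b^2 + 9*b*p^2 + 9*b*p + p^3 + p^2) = 5*b + p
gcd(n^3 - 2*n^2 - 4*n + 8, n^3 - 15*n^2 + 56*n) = 1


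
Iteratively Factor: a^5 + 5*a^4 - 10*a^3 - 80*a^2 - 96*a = (a + 4)*(a^4 + a^3 - 14*a^2 - 24*a) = (a + 2)*(a + 4)*(a^3 - a^2 - 12*a) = a*(a + 2)*(a + 4)*(a^2 - a - 12) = a*(a - 4)*(a + 2)*(a + 4)*(a + 3)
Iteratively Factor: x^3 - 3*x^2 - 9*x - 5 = (x + 1)*(x^2 - 4*x - 5) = (x + 1)^2*(x - 5)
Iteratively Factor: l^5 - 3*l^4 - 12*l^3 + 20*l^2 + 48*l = (l - 3)*(l^4 - 12*l^2 - 16*l) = l*(l - 3)*(l^3 - 12*l - 16) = l*(l - 3)*(l + 2)*(l^2 - 2*l - 8) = l*(l - 4)*(l - 3)*(l + 2)*(l + 2)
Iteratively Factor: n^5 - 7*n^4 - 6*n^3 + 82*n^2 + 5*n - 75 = (n - 1)*(n^4 - 6*n^3 - 12*n^2 + 70*n + 75) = (n - 5)*(n - 1)*(n^3 - n^2 - 17*n - 15) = (n - 5)*(n - 1)*(n + 1)*(n^2 - 2*n - 15) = (n - 5)*(n - 1)*(n + 1)*(n + 3)*(n - 5)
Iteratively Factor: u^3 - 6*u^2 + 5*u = (u - 5)*(u^2 - u) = (u - 5)*(u - 1)*(u)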